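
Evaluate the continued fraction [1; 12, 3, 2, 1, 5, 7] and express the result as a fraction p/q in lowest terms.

Start with 7.
5 + 1/(7/1) = 5 + 1/7 = 36/7
1 + 1/(36/7) = 1 + 7/36 = 43/36
2 + 1/(43/36) = 2 + 36/43 = 122/43
3 + 1/(122/43) = 3 + 43/122 = 409/122
12 + 1/(409/122) = 12 + 122/409 = 5030/409
1 + 1/(5030/409) = 1 + 409/5030 = 5439/5030

5439/5030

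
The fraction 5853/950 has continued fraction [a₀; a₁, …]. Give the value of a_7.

3

Repeatedly divide and take the remainder:
5853 = 6·950 + 153, so a_0 = 6
950 = 6·153 + 32, so a_1 = 6
153 = 4·32 + 25, so a_2 = 4
32 = 1·25 + 7, so a_3 = 1
25 = 3·7 + 4, so a_4 = 3
7 = 1·4 + 3, so a_5 = 1
4 = 1·3 + 1, so a_6 = 1
3 = 3·1 + 0, so a_7 = 3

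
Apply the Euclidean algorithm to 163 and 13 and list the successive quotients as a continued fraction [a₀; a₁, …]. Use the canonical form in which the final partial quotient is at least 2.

[12; 1, 1, 6]

⌊163/13⌋ = 12, remainder 7
⌊13/7⌋ = 1, remainder 6
⌊7/6⌋ = 1, remainder 1
⌊6/1⌋ = 6, remainder 0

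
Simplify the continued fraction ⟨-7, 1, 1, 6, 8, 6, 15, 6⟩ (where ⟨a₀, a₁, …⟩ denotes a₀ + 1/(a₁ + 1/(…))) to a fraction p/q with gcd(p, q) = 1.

Start with 6.
15 + 1/(6/1) = 15 + 1/6 = 91/6
6 + 1/(91/6) = 6 + 6/91 = 552/91
8 + 1/(552/91) = 8 + 91/552 = 4507/552
6 + 1/(4507/552) = 6 + 552/4507 = 27594/4507
1 + 1/(27594/4507) = 1 + 4507/27594 = 32101/27594
1 + 1/(32101/27594) = 1 + 27594/32101 = 59695/32101
-7 + 1/(59695/32101) = -7 + 32101/59695 = -385764/59695

-385764/59695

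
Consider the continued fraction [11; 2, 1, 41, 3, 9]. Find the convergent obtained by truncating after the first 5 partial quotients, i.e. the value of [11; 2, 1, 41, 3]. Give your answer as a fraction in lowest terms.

4285/378

a_0 = 11: 11/1
a_1 = 2: 23/2
a_2 = 1: 34/3
a_3 = 41: 1417/125
a_4 = 3: 4285/378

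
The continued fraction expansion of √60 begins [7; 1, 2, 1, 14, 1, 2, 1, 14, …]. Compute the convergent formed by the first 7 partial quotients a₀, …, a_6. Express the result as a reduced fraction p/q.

1433/185

Start with 2.
1 + 1/(2/1) = 1 + 1/2 = 3/2
14 + 1/(3/2) = 14 + 2/3 = 44/3
1 + 1/(44/3) = 1 + 3/44 = 47/44
2 + 1/(47/44) = 2 + 44/47 = 138/47
1 + 1/(138/47) = 1 + 47/138 = 185/138
7 + 1/(185/138) = 7 + 138/185 = 1433/185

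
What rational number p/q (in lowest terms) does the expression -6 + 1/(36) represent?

-215/36

Start with 36.
-6 + 1/(36/1) = -6 + 1/36 = -215/36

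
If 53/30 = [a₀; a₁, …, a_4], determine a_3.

3

Apply division with remainder until the remainder is 0:
53 ÷ 30 → quotient 1, remainder 23
30 ÷ 23 → quotient 1, remainder 7
23 ÷ 7 → quotient 3, remainder 2
7 ÷ 2 → quotient 3, remainder 1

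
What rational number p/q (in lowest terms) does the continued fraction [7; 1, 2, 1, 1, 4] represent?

a_0 = 7: 7/1
a_1 = 1: 8/1
a_2 = 2: 23/3
a_3 = 1: 31/4
a_4 = 1: 54/7
a_5 = 4: 247/32

247/32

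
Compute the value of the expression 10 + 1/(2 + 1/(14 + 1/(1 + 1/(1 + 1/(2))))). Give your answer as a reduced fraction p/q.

1583/151

Start with 2.
1 + 1/(2/1) = 1 + 1/2 = 3/2
1 + 1/(3/2) = 1 + 2/3 = 5/3
14 + 1/(5/3) = 14 + 3/5 = 73/5
2 + 1/(73/5) = 2 + 5/73 = 151/73
10 + 1/(151/73) = 10 + 73/151 = 1583/151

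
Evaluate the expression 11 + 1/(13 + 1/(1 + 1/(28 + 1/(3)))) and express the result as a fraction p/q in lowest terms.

a_0 = 11: 11/1
a_1 = 13: 144/13
a_2 = 1: 155/14
a_3 = 28: 4484/405
a_4 = 3: 13607/1229

13607/1229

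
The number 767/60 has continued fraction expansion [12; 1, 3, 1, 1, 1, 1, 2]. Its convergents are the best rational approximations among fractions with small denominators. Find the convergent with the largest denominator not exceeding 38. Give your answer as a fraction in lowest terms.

a_0 = 12: 12/1  (≤ bound)
a_1 = 1: 13/1  (≤ bound)
a_2 = 3: 51/4  (≤ bound)
a_3 = 1: 64/5  (≤ bound)
a_4 = 1: 115/9  (≤ bound)
a_5 = 1: 179/14  (≤ bound)
a_6 = 1: 294/23  (≤ bound)
a_7 = 2: 767/60  (> 38, stop)

294/23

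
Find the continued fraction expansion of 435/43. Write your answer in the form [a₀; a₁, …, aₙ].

[10; 8, 1, 1, 2]

435 = 10·43 + 5, so a_0 = 10
43 = 8·5 + 3, so a_1 = 8
5 = 1·3 + 2, so a_2 = 1
3 = 1·2 + 1, so a_3 = 1
2 = 2·1 + 0, so a_4 = 2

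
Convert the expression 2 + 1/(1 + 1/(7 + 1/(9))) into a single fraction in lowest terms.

Build up convergents one term at a time:
a_0 = 2: 2/1
a_1 = 1: 3/1
a_2 = 7: 23/8
a_3 = 9: 210/73

210/73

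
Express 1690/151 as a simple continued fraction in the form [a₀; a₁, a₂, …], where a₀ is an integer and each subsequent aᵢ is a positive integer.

[11; 5, 4, 1, 5]

⌊1690/151⌋ = 11, remainder 29
⌊151/29⌋ = 5, remainder 6
⌊29/6⌋ = 4, remainder 5
⌊6/5⌋ = 1, remainder 1
⌊5/1⌋ = 5, remainder 0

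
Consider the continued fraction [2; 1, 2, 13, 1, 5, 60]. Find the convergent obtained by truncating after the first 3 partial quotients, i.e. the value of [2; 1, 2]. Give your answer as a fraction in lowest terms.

8/3

a_0 = 2: 2/1
a_1 = 1: 3/1
a_2 = 2: 8/3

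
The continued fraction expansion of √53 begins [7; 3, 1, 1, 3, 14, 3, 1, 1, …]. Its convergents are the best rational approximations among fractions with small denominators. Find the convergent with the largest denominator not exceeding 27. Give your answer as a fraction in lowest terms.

182/25

a_0 = 7: 7/1  (≤ bound)
a_1 = 3: 22/3  (≤ bound)
a_2 = 1: 29/4  (≤ bound)
a_3 = 1: 51/7  (≤ bound)
a_4 = 3: 182/25  (≤ bound)
a_5 = 14: 2599/357  (> 27, stop)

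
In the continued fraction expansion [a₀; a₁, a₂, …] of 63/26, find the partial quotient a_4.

3

63 = 2·26 + 11, so a_0 = 2
26 = 2·11 + 4, so a_1 = 2
11 = 2·4 + 3, so a_2 = 2
4 = 1·3 + 1, so a_3 = 1
3 = 3·1 + 0, so a_4 = 3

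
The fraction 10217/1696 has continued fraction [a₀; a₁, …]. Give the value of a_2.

10217 ÷ 1696 → quotient 6, remainder 41
1696 ÷ 41 → quotient 41, remainder 15
41 ÷ 15 → quotient 2, remainder 11

2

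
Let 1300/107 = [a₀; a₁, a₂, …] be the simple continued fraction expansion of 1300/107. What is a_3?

1300 = 12·107 + 16, so a_0 = 12
107 = 6·16 + 11, so a_1 = 6
16 = 1·11 + 5, so a_2 = 1
11 = 2·5 + 1, so a_3 = 2

2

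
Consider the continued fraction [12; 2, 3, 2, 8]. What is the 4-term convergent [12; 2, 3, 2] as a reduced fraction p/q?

199/16

a_0 = 12: 12/1
a_1 = 2: 25/2
a_2 = 3: 87/7
a_3 = 2: 199/16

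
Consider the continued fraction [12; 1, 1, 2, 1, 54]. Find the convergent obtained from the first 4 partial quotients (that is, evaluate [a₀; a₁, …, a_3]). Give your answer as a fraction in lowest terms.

63/5

a_0 = 12: 12/1
a_1 = 1: 13/1
a_2 = 1: 25/2
a_3 = 2: 63/5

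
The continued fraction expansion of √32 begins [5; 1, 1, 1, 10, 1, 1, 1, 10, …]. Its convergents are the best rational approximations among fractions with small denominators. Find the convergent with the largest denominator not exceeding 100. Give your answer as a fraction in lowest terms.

379/67

a_0 = 5: 5/1  (≤ bound)
a_1 = 1: 6/1  (≤ bound)
a_2 = 1: 11/2  (≤ bound)
a_3 = 1: 17/3  (≤ bound)
a_4 = 10: 181/32  (≤ bound)
a_5 = 1: 198/35  (≤ bound)
a_6 = 1: 379/67  (≤ bound)
a_7 = 1: 577/102  (> 100, stop)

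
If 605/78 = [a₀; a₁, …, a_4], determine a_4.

2

⌊605/78⌋ = 7, remainder 59
⌊78/59⌋ = 1, remainder 19
⌊59/19⌋ = 3, remainder 2
⌊19/2⌋ = 9, remainder 1
⌊2/1⌋ = 2, remainder 0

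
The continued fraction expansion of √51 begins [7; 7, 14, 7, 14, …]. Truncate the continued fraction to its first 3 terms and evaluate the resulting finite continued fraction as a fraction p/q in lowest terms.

707/99

Build up convergents one term at a time:
a_0 = 7: 7/1
a_1 = 7: 50/7
a_2 = 14: 707/99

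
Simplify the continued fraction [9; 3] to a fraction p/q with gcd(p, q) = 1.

Work from the innermost term outward:
Start with 3.
9 + 1/(3/1) = 9 + 1/3 = 28/3

28/3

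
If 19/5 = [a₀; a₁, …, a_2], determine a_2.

4

19 ÷ 5 → quotient 3, remainder 4
5 ÷ 4 → quotient 1, remainder 1
4 ÷ 1 → quotient 4, remainder 0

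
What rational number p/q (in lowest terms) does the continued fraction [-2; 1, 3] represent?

-5/4

a_0 = -2: -2/1
a_1 = 1: -1/1
a_2 = 3: -5/4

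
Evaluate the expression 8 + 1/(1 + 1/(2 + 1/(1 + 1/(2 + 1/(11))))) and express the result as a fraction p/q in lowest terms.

Build up convergents one term at a time:
a_0 = 8: 8/1
a_1 = 1: 9/1
a_2 = 2: 26/3
a_3 = 1: 35/4
a_4 = 2: 96/11
a_5 = 11: 1091/125

1091/125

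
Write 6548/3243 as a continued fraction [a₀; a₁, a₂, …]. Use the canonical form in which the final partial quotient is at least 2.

6548 ÷ 3243 → quotient 2, remainder 62
3243 ÷ 62 → quotient 52, remainder 19
62 ÷ 19 → quotient 3, remainder 5
19 ÷ 5 → quotient 3, remainder 4
5 ÷ 4 → quotient 1, remainder 1
4 ÷ 1 → quotient 4, remainder 0

[2; 52, 3, 3, 1, 4]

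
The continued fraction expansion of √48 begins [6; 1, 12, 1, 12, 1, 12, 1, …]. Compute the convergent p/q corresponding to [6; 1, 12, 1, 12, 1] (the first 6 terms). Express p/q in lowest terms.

1351/195

Compute successive convergents:
a_0 = 6: 6/1
a_1 = 1: 7/1
a_2 = 12: 90/13
a_3 = 1: 97/14
a_4 = 12: 1254/181
a_5 = 1: 1351/195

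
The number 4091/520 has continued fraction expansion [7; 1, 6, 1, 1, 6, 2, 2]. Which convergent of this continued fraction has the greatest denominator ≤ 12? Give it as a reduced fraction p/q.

63/8

List convergents until the denominator exceeds the bound:
a_0 = 7: 7/1  (≤ bound)
a_1 = 1: 8/1  (≤ bound)
a_2 = 6: 55/7  (≤ bound)
a_3 = 1: 63/8  (≤ bound)
a_4 = 1: 118/15  (> 12, stop)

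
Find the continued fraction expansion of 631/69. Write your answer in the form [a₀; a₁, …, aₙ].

Repeatedly divide and take the remainder:
⌊631/69⌋ = 9, remainder 10
⌊69/10⌋ = 6, remainder 9
⌊10/9⌋ = 1, remainder 1
⌊9/1⌋ = 9, remainder 0

[9; 6, 1, 9]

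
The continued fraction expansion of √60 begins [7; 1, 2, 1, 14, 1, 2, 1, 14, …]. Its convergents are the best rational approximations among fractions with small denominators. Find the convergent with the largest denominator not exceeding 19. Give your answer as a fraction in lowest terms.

a_0 = 7: 7/1  (≤ bound)
a_1 = 1: 8/1  (≤ bound)
a_2 = 2: 23/3  (≤ bound)
a_3 = 1: 31/4  (≤ bound)
a_4 = 14: 457/59  (> 19, stop)

31/4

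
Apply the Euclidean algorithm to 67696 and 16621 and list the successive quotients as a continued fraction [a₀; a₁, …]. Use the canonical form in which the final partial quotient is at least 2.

[4; 13, 1, 2, 2, 34, 5]

⌊67696/16621⌋ = 4, remainder 1212
⌊16621/1212⌋ = 13, remainder 865
⌊1212/865⌋ = 1, remainder 347
⌊865/347⌋ = 2, remainder 171
⌊347/171⌋ = 2, remainder 5
⌊171/5⌋ = 34, remainder 1
⌊5/1⌋ = 5, remainder 0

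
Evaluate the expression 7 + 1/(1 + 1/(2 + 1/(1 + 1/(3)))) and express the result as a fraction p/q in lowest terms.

116/15

Compute successive convergents:
a_0 = 7: 7/1
a_1 = 1: 8/1
a_2 = 2: 23/3
a_3 = 1: 31/4
a_4 = 3: 116/15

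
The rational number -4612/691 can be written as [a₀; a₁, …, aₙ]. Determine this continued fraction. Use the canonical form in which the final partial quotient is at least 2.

-4612 = -7·691 + 225, so a_0 = -7
691 = 3·225 + 16, so a_1 = 3
225 = 14·16 + 1, so a_2 = 14
16 = 16·1 + 0, so a_3 = 16

[-7; 3, 14, 16]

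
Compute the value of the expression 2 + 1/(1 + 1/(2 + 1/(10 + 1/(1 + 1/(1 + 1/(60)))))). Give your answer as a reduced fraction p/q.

a_0 = 2: 2/1
a_1 = 1: 3/1
a_2 = 2: 8/3
a_3 = 10: 83/31
a_4 = 1: 91/34
a_5 = 1: 174/65
a_6 = 60: 10531/3934

10531/3934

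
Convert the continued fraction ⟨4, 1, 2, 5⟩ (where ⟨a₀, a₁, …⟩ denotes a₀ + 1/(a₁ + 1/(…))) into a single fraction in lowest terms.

Start with 5.
2 + 1/(5/1) = 2 + 1/5 = 11/5
1 + 1/(11/5) = 1 + 5/11 = 16/11
4 + 1/(16/11) = 4 + 11/16 = 75/16

75/16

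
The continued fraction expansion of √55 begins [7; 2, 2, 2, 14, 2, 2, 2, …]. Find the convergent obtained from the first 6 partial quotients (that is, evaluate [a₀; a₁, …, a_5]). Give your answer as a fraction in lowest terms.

Start with 2.
14 + 1/(2/1) = 14 + 1/2 = 29/2
2 + 1/(29/2) = 2 + 2/29 = 60/29
2 + 1/(60/29) = 2 + 29/60 = 149/60
2 + 1/(149/60) = 2 + 60/149 = 358/149
7 + 1/(358/149) = 7 + 149/358 = 2655/358

2655/358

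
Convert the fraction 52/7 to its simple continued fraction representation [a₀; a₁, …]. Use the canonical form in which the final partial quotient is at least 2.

⌊52/7⌋ = 7, remainder 3
⌊7/3⌋ = 2, remainder 1
⌊3/1⌋ = 3, remainder 0

[7; 2, 3]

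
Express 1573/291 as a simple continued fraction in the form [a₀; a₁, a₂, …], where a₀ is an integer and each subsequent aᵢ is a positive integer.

1573 ÷ 291 → quotient 5, remainder 118
291 ÷ 118 → quotient 2, remainder 55
118 ÷ 55 → quotient 2, remainder 8
55 ÷ 8 → quotient 6, remainder 7
8 ÷ 7 → quotient 1, remainder 1
7 ÷ 1 → quotient 7, remainder 0

[5; 2, 2, 6, 1, 7]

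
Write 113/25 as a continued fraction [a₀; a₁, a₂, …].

Run the Euclidean algorithm, recording each quotient:
113 = 4·25 + 13, so a_0 = 4
25 = 1·13 + 12, so a_1 = 1
13 = 1·12 + 1, so a_2 = 1
12 = 12·1 + 0, so a_3 = 12

[4; 1, 1, 12]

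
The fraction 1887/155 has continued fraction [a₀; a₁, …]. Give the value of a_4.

1887 = 12·155 + 27, so a_0 = 12
155 = 5·27 + 20, so a_1 = 5
27 = 1·20 + 7, so a_2 = 1
20 = 2·7 + 6, so a_3 = 2
7 = 1·6 + 1, so a_4 = 1

1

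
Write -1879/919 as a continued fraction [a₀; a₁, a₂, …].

[-3; 1, 21, 2, 2, 2, 3]

Repeatedly divide and take the remainder:
-1879 = -3·919 + 878, so a_0 = -3
919 = 1·878 + 41, so a_1 = 1
878 = 21·41 + 17, so a_2 = 21
41 = 2·17 + 7, so a_3 = 2
17 = 2·7 + 3, so a_4 = 2
7 = 2·3 + 1, so a_5 = 2
3 = 3·1 + 0, so a_6 = 3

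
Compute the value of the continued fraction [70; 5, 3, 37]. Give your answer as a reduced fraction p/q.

a_0 = 70: 70/1
a_1 = 5: 351/5
a_2 = 3: 1123/16
a_3 = 37: 41902/597

41902/597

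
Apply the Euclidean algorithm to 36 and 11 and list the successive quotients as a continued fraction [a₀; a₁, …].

36 = 3·11 + 3, so a_0 = 3
11 = 3·3 + 2, so a_1 = 3
3 = 1·2 + 1, so a_2 = 1
2 = 2·1 + 0, so a_3 = 2

[3; 3, 1, 2]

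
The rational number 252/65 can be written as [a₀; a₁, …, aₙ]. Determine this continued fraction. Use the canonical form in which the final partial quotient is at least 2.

[3; 1, 7, 8]

Run the Euclidean algorithm, recording each quotient:
252 = 3·65 + 57, so a_0 = 3
65 = 1·57 + 8, so a_1 = 1
57 = 7·8 + 1, so a_2 = 7
8 = 8·1 + 0, so a_3 = 8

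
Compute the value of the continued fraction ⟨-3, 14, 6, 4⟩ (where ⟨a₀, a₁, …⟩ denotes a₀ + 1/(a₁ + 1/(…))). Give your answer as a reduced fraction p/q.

-1037/354

Starting at the tail and folding back:
Start with 4.
6 + 1/(4/1) = 6 + 1/4 = 25/4
14 + 1/(25/4) = 14 + 4/25 = 354/25
-3 + 1/(354/25) = -3 + 25/354 = -1037/354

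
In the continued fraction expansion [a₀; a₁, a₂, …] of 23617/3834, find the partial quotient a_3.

1

23617 ÷ 3834 → quotient 6, remainder 613
3834 ÷ 613 → quotient 6, remainder 156
613 ÷ 156 → quotient 3, remainder 145
156 ÷ 145 → quotient 1, remainder 11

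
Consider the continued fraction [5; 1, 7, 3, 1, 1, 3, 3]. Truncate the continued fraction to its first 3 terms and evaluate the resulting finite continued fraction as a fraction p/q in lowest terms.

47/8

Work from the innermost term outward:
Start with 7.
1 + 1/(7/1) = 1 + 1/7 = 8/7
5 + 1/(8/7) = 5 + 7/8 = 47/8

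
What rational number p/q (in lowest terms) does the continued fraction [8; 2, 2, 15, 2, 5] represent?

7327/872

Build up convergents one term at a time:
a_0 = 8: 8/1
a_1 = 2: 17/2
a_2 = 2: 42/5
a_3 = 15: 647/77
a_4 = 2: 1336/159
a_5 = 5: 7327/872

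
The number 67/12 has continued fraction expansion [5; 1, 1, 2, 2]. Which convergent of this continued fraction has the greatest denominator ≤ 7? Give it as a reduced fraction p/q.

a_0 = 5: 5/1  (≤ bound)
a_1 = 1: 6/1  (≤ bound)
a_2 = 1: 11/2  (≤ bound)
a_3 = 2: 28/5  (≤ bound)
a_4 = 2: 67/12  (> 7, stop)

28/5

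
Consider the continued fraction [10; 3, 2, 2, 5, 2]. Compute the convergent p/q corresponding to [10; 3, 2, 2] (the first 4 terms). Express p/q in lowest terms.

175/17

Collapse the nested fraction from the inside out:
Start with 2.
2 + 1/(2/1) = 2 + 1/2 = 5/2
3 + 1/(5/2) = 3 + 2/5 = 17/5
10 + 1/(17/5) = 10 + 5/17 = 175/17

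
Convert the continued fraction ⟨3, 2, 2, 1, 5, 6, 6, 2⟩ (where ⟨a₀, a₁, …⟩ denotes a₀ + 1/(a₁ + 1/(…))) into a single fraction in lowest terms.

11272/3291

a_0 = 3: 3/1
a_1 = 2: 7/2
a_2 = 2: 17/5
a_3 = 1: 24/7
a_4 = 5: 137/40
a_5 = 6: 846/247
a_6 = 6: 5213/1522
a_7 = 2: 11272/3291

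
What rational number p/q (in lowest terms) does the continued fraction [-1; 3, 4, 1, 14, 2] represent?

Compute successive convergents:
a_0 = -1: -1/1
a_1 = 3: -2/3
a_2 = 4: -9/13
a_3 = 1: -11/16
a_4 = 14: -163/237
a_5 = 2: -337/490

-337/490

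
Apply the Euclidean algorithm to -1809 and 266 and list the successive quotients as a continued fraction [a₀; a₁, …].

[-7; 5, 53]

-1809 = -7·266 + 53, so a_0 = -7
266 = 5·53 + 1, so a_1 = 5
53 = 53·1 + 0, so a_2 = 53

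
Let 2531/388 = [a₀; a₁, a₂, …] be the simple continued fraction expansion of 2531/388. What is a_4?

⌊2531/388⌋ = 6, remainder 203
⌊388/203⌋ = 1, remainder 185
⌊203/185⌋ = 1, remainder 18
⌊185/18⌋ = 10, remainder 5
⌊18/5⌋ = 3, remainder 3

3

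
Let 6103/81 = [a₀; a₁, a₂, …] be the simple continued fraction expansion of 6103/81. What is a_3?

8

⌊6103/81⌋ = 75, remainder 28
⌊81/28⌋ = 2, remainder 25
⌊28/25⌋ = 1, remainder 3
⌊25/3⌋ = 8, remainder 1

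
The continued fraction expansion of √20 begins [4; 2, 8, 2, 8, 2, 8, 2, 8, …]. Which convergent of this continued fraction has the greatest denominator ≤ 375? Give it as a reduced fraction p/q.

List convergents until the denominator exceeds the bound:
a_0 = 4: 4/1  (≤ bound)
a_1 = 2: 9/2  (≤ bound)
a_2 = 8: 76/17  (≤ bound)
a_3 = 2: 161/36  (≤ bound)
a_4 = 8: 1364/305  (≤ bound)
a_5 = 2: 2889/646  (> 375, stop)

1364/305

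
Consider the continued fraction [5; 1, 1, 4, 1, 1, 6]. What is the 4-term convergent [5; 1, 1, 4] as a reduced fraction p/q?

50/9

Start with 4.
1 + 1/(4/1) = 1 + 1/4 = 5/4
1 + 1/(5/4) = 1 + 4/5 = 9/5
5 + 1/(9/5) = 5 + 5/9 = 50/9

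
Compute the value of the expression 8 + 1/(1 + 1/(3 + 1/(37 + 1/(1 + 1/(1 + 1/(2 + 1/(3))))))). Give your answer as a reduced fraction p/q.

a_0 = 8: 8/1
a_1 = 1: 9/1
a_2 = 3: 35/4
a_3 = 37: 1304/149
a_4 = 1: 1339/153
a_5 = 1: 2643/302
a_6 = 2: 6625/757
a_7 = 3: 22518/2573

22518/2573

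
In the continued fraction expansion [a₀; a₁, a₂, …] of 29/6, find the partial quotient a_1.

Run the Euclidean algorithm, recording each quotient:
29 ÷ 6 → quotient 4, remainder 5
6 ÷ 5 → quotient 1, remainder 1

1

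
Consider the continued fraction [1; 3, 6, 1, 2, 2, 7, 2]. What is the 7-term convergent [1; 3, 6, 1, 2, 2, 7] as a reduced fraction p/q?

Compute successive convergents:
a_0 = 1: 1/1
a_1 = 3: 4/3
a_2 = 6: 25/19
a_3 = 1: 29/22
a_4 = 2: 83/63
a_5 = 2: 195/148
a_6 = 7: 1448/1099

1448/1099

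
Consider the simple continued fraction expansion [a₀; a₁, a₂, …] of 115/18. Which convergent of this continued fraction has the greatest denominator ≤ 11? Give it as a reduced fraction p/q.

32/5

List convergents until the denominator exceeds the bound:
a_0 = 6: 6/1  (≤ bound)
a_1 = 2: 13/2  (≤ bound)
a_2 = 1: 19/3  (≤ bound)
a_3 = 1: 32/5  (≤ bound)
a_4 = 3: 115/18  (> 11, stop)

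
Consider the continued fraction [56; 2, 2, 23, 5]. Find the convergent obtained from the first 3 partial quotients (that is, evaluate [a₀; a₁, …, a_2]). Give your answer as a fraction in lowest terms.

282/5

Collapse the nested fraction from the inside out:
Start with 2.
2 + 1/(2/1) = 2 + 1/2 = 5/2
56 + 1/(5/2) = 56 + 2/5 = 282/5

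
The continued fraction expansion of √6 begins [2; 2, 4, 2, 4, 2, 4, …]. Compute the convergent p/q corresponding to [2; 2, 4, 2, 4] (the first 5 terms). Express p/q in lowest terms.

218/89

Start with 4.
2 + 1/(4/1) = 2 + 1/4 = 9/4
4 + 1/(9/4) = 4 + 4/9 = 40/9
2 + 1/(40/9) = 2 + 9/40 = 89/40
2 + 1/(89/40) = 2 + 40/89 = 218/89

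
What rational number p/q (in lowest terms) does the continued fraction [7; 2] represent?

Start with 2.
7 + 1/(2/1) = 7 + 1/2 = 15/2

15/2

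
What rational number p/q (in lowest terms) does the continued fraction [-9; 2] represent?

Build up convergents one term at a time:
a_0 = -9: -9/1
a_1 = 2: -17/2

-17/2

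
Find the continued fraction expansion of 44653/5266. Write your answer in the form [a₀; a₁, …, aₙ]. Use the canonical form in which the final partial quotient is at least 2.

⌊44653/5266⌋ = 8, remainder 2525
⌊5266/2525⌋ = 2, remainder 216
⌊2525/216⌋ = 11, remainder 149
⌊216/149⌋ = 1, remainder 67
⌊149/67⌋ = 2, remainder 15
⌊67/15⌋ = 4, remainder 7
⌊15/7⌋ = 2, remainder 1
⌊7/1⌋ = 7, remainder 0

[8; 2, 11, 1, 2, 4, 2, 7]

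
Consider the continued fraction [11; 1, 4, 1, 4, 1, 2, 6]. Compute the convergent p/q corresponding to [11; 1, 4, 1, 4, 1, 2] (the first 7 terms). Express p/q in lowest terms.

1171/99

a_0 = 11: 11/1
a_1 = 1: 12/1
a_2 = 4: 59/5
a_3 = 1: 71/6
a_4 = 4: 343/29
a_5 = 1: 414/35
a_6 = 2: 1171/99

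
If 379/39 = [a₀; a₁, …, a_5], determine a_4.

1

⌊379/39⌋ = 9, remainder 28
⌊39/28⌋ = 1, remainder 11
⌊28/11⌋ = 2, remainder 6
⌊11/6⌋ = 1, remainder 5
⌊6/5⌋ = 1, remainder 1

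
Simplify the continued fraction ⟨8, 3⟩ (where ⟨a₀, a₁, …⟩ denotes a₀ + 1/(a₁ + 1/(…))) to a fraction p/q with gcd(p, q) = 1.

Start with 3.
8 + 1/(3/1) = 8 + 1/3 = 25/3

25/3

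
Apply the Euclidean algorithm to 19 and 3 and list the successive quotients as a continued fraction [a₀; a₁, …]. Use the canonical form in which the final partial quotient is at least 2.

19 ÷ 3 → quotient 6, remainder 1
3 ÷ 1 → quotient 3, remainder 0

[6; 3]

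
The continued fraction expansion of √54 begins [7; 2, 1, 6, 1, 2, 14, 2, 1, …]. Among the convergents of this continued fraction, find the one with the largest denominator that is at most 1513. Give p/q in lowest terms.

6959/947

List convergents until the denominator exceeds the bound:
a_0 = 7: 7/1  (≤ bound)
a_1 = 2: 15/2  (≤ bound)
a_2 = 1: 22/3  (≤ bound)
a_3 = 6: 147/20  (≤ bound)
a_4 = 1: 169/23  (≤ bound)
a_5 = 2: 485/66  (≤ bound)
a_6 = 14: 6959/947  (≤ bound)
a_7 = 2: 14403/1960  (> 1513, stop)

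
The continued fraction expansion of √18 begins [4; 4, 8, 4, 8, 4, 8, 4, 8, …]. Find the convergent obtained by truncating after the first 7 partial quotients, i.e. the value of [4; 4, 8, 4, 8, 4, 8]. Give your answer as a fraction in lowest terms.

161564/38081

Work from the innermost term outward:
Start with 8.
4 + 1/(8/1) = 4 + 1/8 = 33/8
8 + 1/(33/8) = 8 + 8/33 = 272/33
4 + 1/(272/33) = 4 + 33/272 = 1121/272
8 + 1/(1121/272) = 8 + 272/1121 = 9240/1121
4 + 1/(9240/1121) = 4 + 1121/9240 = 38081/9240
4 + 1/(38081/9240) = 4 + 9240/38081 = 161564/38081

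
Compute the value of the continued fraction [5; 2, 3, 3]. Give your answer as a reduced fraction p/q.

Start with 3.
3 + 1/(3/1) = 3 + 1/3 = 10/3
2 + 1/(10/3) = 2 + 3/10 = 23/10
5 + 1/(23/10) = 5 + 10/23 = 125/23

125/23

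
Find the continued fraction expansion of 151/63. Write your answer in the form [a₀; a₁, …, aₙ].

Apply division with remainder until the remainder is 0:
151 = 2·63 + 25, so a_0 = 2
63 = 2·25 + 13, so a_1 = 2
25 = 1·13 + 12, so a_2 = 1
13 = 1·12 + 1, so a_3 = 1
12 = 12·1 + 0, so a_4 = 12

[2; 2, 1, 1, 12]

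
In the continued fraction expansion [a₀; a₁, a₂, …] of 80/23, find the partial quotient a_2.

Apply division with remainder until the remainder is 0:
⌊80/23⌋ = 3, remainder 11
⌊23/11⌋ = 2, remainder 1
⌊11/1⌋ = 11, remainder 0

11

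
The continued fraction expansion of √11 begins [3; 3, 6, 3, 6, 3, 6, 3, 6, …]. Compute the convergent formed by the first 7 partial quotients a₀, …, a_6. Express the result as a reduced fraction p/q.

Collapse the nested fraction from the inside out:
Start with 6.
3 + 1/(6/1) = 3 + 1/6 = 19/6
6 + 1/(19/6) = 6 + 6/19 = 120/19
3 + 1/(120/19) = 3 + 19/120 = 379/120
6 + 1/(379/120) = 6 + 120/379 = 2394/379
3 + 1/(2394/379) = 3 + 379/2394 = 7561/2394
3 + 1/(7561/2394) = 3 + 2394/7561 = 25077/7561

25077/7561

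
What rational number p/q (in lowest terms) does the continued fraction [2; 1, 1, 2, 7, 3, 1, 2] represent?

Start with 2.
1 + 1/(2/1) = 1 + 1/2 = 3/2
3 + 1/(3/2) = 3 + 2/3 = 11/3
7 + 1/(11/3) = 7 + 3/11 = 80/11
2 + 1/(80/11) = 2 + 11/80 = 171/80
1 + 1/(171/80) = 1 + 80/171 = 251/171
1 + 1/(251/171) = 1 + 171/251 = 422/251
2 + 1/(422/251) = 2 + 251/422 = 1095/422

1095/422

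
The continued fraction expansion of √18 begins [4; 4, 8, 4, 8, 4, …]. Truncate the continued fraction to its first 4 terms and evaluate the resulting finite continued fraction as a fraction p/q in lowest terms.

577/136

Work from the innermost term outward:
Start with 4.
8 + 1/(4/1) = 8 + 1/4 = 33/4
4 + 1/(33/4) = 4 + 4/33 = 136/33
4 + 1/(136/33) = 4 + 33/136 = 577/136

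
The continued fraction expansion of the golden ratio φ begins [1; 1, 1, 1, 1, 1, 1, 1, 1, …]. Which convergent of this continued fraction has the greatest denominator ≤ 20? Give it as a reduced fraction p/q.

List convergents until the denominator exceeds the bound:
a_0 = 1: 1/1  (≤ bound)
a_1 = 1: 2/1  (≤ bound)
a_2 = 1: 3/2  (≤ bound)
a_3 = 1: 5/3  (≤ bound)
a_4 = 1: 8/5  (≤ bound)
a_5 = 1: 13/8  (≤ bound)
a_6 = 1: 21/13  (≤ bound)
a_7 = 1: 34/21  (> 20, stop)

21/13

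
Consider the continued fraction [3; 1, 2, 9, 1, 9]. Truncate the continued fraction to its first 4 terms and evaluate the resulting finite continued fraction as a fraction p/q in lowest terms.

Collapse the nested fraction from the inside out:
Start with 9.
2 + 1/(9/1) = 2 + 1/9 = 19/9
1 + 1/(19/9) = 1 + 9/19 = 28/19
3 + 1/(28/19) = 3 + 19/28 = 103/28

103/28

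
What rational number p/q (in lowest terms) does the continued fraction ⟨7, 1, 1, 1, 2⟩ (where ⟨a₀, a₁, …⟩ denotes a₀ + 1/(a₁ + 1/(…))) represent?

61/8

Start with 2.
1 + 1/(2/1) = 1 + 1/2 = 3/2
1 + 1/(3/2) = 1 + 2/3 = 5/3
1 + 1/(5/3) = 1 + 3/5 = 8/5
7 + 1/(8/5) = 7 + 5/8 = 61/8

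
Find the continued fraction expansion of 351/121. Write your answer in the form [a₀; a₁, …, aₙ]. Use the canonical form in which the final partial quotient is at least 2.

⌊351/121⌋ = 2, remainder 109
⌊121/109⌋ = 1, remainder 12
⌊109/12⌋ = 9, remainder 1
⌊12/1⌋ = 12, remainder 0

[2; 1, 9, 12]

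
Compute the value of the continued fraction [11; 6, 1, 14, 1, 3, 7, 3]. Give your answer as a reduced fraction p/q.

a_0 = 11: 11/1
a_1 = 6: 67/6
a_2 = 1: 78/7
a_3 = 14: 1159/104
a_4 = 1: 1237/111
a_5 = 3: 4870/437
a_6 = 7: 35327/3170
a_7 = 3: 110851/9947

110851/9947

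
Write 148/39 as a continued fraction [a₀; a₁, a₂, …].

[3; 1, 3, 1, 7]

Apply division with remainder until the remainder is 0:
148 = 3·39 + 31, so a_0 = 3
39 = 1·31 + 8, so a_1 = 1
31 = 3·8 + 7, so a_2 = 3
8 = 1·7 + 1, so a_3 = 1
7 = 7·1 + 0, so a_4 = 7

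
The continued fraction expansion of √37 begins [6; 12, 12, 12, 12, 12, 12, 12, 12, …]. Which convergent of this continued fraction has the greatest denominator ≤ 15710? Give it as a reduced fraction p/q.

a_0 = 6: 6/1  (≤ bound)
a_1 = 12: 73/12  (≤ bound)
a_2 = 12: 882/145  (≤ bound)
a_3 = 12: 10657/1752  (≤ bound)
a_4 = 12: 128766/21169  (> 15710, stop)

10657/1752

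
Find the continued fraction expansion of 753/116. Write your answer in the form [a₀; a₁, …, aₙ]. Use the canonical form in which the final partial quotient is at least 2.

753 ÷ 116 → quotient 6, remainder 57
116 ÷ 57 → quotient 2, remainder 2
57 ÷ 2 → quotient 28, remainder 1
2 ÷ 1 → quotient 2, remainder 0

[6; 2, 28, 2]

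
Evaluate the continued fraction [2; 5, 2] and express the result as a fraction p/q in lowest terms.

24/11

a_0 = 2: 2/1
a_1 = 5: 11/5
a_2 = 2: 24/11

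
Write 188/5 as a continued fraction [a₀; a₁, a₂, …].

188 = 37·5 + 3, so a_0 = 37
5 = 1·3 + 2, so a_1 = 1
3 = 1·2 + 1, so a_2 = 1
2 = 2·1 + 0, so a_3 = 2

[37; 1, 1, 2]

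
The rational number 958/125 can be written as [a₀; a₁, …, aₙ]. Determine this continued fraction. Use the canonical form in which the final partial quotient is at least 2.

[7; 1, 1, 1, 41]

⌊958/125⌋ = 7, remainder 83
⌊125/83⌋ = 1, remainder 42
⌊83/42⌋ = 1, remainder 41
⌊42/41⌋ = 1, remainder 1
⌊41/1⌋ = 41, remainder 0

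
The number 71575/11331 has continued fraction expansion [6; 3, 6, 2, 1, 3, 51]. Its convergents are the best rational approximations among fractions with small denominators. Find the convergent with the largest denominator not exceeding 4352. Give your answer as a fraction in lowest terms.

1396/221

List convergents until the denominator exceeds the bound:
a_0 = 6: 6/1  (≤ bound)
a_1 = 3: 19/3  (≤ bound)
a_2 = 6: 120/19  (≤ bound)
a_3 = 2: 259/41  (≤ bound)
a_4 = 1: 379/60  (≤ bound)
a_5 = 3: 1396/221  (≤ bound)
a_6 = 51: 71575/11331  (> 4352, stop)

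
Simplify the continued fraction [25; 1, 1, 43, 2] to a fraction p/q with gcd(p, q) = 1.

a_0 = 25: 25/1
a_1 = 1: 26/1
a_2 = 1: 51/2
a_3 = 43: 2219/87
a_4 = 2: 4489/176

4489/176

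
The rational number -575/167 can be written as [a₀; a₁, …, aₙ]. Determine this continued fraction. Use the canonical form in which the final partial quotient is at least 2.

-575 = -4·167 + 93, so a_0 = -4
167 = 1·93 + 74, so a_1 = 1
93 = 1·74 + 19, so a_2 = 1
74 = 3·19 + 17, so a_3 = 3
19 = 1·17 + 2, so a_4 = 1
17 = 8·2 + 1, so a_5 = 8
2 = 2·1 + 0, so a_6 = 2

[-4; 1, 1, 3, 1, 8, 2]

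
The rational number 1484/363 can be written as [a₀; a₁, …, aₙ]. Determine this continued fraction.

⌊1484/363⌋ = 4, remainder 32
⌊363/32⌋ = 11, remainder 11
⌊32/11⌋ = 2, remainder 10
⌊11/10⌋ = 1, remainder 1
⌊10/1⌋ = 10, remainder 0

[4; 11, 2, 1, 10]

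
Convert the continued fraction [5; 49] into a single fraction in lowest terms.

a_0 = 5: 5/1
a_1 = 49: 246/49

246/49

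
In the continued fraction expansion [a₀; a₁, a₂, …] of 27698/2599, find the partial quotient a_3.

1

Repeatedly divide and take the remainder:
27698 = 10·2599 + 1708, so a_0 = 10
2599 = 1·1708 + 891, so a_1 = 1
1708 = 1·891 + 817, so a_2 = 1
891 = 1·817 + 74, so a_3 = 1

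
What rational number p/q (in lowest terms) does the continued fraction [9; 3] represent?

28/3

a_0 = 9: 9/1
a_1 = 3: 28/3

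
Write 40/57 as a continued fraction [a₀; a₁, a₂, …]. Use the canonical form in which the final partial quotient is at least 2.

[0; 1, 2, 2, 1, 5]

40 ÷ 57 → quotient 0, remainder 40
57 ÷ 40 → quotient 1, remainder 17
40 ÷ 17 → quotient 2, remainder 6
17 ÷ 6 → quotient 2, remainder 5
6 ÷ 5 → quotient 1, remainder 1
5 ÷ 1 → quotient 5, remainder 0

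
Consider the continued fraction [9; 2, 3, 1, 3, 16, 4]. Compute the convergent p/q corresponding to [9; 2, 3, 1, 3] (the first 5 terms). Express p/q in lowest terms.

Use the convergent recurrence hₖ = aₖ·hₖ₋₁ + hₖ₋₂ (and likewise for the denominators kₖ):
a_0 = 9: 9/1
a_1 = 2: 19/2
a_2 = 3: 66/7
a_3 = 1: 85/9
a_4 = 3: 321/34

321/34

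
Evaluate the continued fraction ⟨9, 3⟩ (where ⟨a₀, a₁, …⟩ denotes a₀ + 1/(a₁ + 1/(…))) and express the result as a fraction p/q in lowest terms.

28/3

Use the convergent recurrence hₖ = aₖ·hₖ₋₁ + hₖ₋₂ (and likewise for the denominators kₖ):
a_0 = 9: 9/1
a_1 = 3: 28/3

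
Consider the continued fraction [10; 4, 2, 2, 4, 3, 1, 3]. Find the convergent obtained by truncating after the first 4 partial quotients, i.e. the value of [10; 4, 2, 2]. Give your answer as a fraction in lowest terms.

Build up convergents one term at a time:
a_0 = 10: 10/1
a_1 = 4: 41/4
a_2 = 2: 92/9
a_3 = 2: 225/22

225/22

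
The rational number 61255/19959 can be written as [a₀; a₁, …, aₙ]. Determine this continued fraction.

Apply division with remainder until the remainder is 0:
61255 = 3·19959 + 1378, so a_0 = 3
19959 = 14·1378 + 667, so a_1 = 14
1378 = 2·667 + 44, so a_2 = 2
667 = 15·44 + 7, so a_3 = 15
44 = 6·7 + 2, so a_4 = 6
7 = 3·2 + 1, so a_5 = 3
2 = 2·1 + 0, so a_6 = 2

[3; 14, 2, 15, 6, 3, 2]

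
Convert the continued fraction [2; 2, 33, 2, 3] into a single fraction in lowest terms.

1184/475

a_0 = 2: 2/1
a_1 = 2: 5/2
a_2 = 33: 167/67
a_3 = 2: 339/136
a_4 = 3: 1184/475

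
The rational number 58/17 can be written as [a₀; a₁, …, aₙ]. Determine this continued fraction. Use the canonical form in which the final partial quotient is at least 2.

[3; 2, 2, 3]

⌊58/17⌋ = 3, remainder 7
⌊17/7⌋ = 2, remainder 3
⌊7/3⌋ = 2, remainder 1
⌊3/1⌋ = 3, remainder 0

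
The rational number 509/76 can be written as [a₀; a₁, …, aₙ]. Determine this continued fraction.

509 = 6·76 + 53, so a_0 = 6
76 = 1·53 + 23, so a_1 = 1
53 = 2·23 + 7, so a_2 = 2
23 = 3·7 + 2, so a_3 = 3
7 = 3·2 + 1, so a_4 = 3
2 = 2·1 + 0, so a_5 = 2

[6; 1, 2, 3, 3, 2]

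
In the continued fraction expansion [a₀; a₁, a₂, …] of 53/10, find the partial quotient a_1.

53 ÷ 10 → quotient 5, remainder 3
10 ÷ 3 → quotient 3, remainder 1

3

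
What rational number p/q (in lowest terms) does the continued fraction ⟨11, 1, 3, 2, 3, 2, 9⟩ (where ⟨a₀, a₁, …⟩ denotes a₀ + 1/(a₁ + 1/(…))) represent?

a_0 = 11: 11/1
a_1 = 1: 12/1
a_2 = 3: 47/4
a_3 = 2: 106/9
a_4 = 3: 365/31
a_5 = 2: 836/71
a_6 = 9: 7889/670

7889/670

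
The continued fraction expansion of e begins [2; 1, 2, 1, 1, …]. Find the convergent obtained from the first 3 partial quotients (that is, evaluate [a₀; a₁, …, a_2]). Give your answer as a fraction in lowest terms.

a_0 = 2: 2/1
a_1 = 1: 3/1
a_2 = 2: 8/3

8/3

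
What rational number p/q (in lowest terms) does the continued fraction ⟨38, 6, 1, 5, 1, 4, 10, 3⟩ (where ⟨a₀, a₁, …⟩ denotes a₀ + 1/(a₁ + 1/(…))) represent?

281021/7367

Work from the innermost term outward:
Start with 3.
10 + 1/(3/1) = 10 + 1/3 = 31/3
4 + 1/(31/3) = 4 + 3/31 = 127/31
1 + 1/(127/31) = 1 + 31/127 = 158/127
5 + 1/(158/127) = 5 + 127/158 = 917/158
1 + 1/(917/158) = 1 + 158/917 = 1075/917
6 + 1/(1075/917) = 6 + 917/1075 = 7367/1075
38 + 1/(7367/1075) = 38 + 1075/7367 = 281021/7367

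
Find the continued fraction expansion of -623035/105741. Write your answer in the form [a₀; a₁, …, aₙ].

Apply division with remainder until the remainder is 0:
-623035 = -6·105741 + 11411, so a_0 = -6
105741 = 9·11411 + 3042, so a_1 = 9
11411 = 3·3042 + 2285, so a_2 = 3
3042 = 1·2285 + 757, so a_3 = 1
2285 = 3·757 + 14, so a_4 = 3
757 = 54·14 + 1, so a_5 = 54
14 = 14·1 + 0, so a_6 = 14

[-6; 9, 3, 1, 3, 54, 14]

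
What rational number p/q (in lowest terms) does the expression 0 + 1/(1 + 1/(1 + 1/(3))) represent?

4/7

a_0 = 0: 0/1
a_1 = 1: 1/1
a_2 = 1: 1/2
a_3 = 3: 4/7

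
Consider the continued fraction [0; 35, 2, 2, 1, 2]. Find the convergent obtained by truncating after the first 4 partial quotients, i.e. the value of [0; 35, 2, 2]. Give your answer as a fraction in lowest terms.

5/177

Build up convergents one term at a time:
a_0 = 0: 0/1
a_1 = 35: 1/35
a_2 = 2: 2/71
a_3 = 2: 5/177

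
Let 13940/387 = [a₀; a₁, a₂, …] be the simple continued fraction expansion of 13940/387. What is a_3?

13940 = 36·387 + 8, so a_0 = 36
387 = 48·8 + 3, so a_1 = 48
8 = 2·3 + 2, so a_2 = 2
3 = 1·2 + 1, so a_3 = 1

1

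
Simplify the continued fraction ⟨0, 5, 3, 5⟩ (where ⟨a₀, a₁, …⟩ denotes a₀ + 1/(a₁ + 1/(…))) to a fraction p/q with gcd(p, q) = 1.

16/85

a_0 = 0: 0/1
a_1 = 5: 1/5
a_2 = 3: 3/16
a_3 = 5: 16/85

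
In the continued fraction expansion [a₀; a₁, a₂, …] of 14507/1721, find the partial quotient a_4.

3

14507 = 8·1721 + 739, so a_0 = 8
1721 = 2·739 + 243, so a_1 = 2
739 = 3·243 + 10, so a_2 = 3
243 = 24·10 + 3, so a_3 = 24
10 = 3·3 + 1, so a_4 = 3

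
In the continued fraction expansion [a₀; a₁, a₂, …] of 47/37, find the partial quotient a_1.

Run the Euclidean algorithm, recording each quotient:
⌊47/37⌋ = 1, remainder 10
⌊37/10⌋ = 3, remainder 7

3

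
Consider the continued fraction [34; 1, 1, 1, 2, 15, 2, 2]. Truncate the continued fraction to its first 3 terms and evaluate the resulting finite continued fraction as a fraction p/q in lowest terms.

69/2

a_0 = 34: 34/1
a_1 = 1: 35/1
a_2 = 1: 69/2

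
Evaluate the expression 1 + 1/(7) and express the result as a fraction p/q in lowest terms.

Start with 7.
1 + 1/(7/1) = 1 + 1/7 = 8/7

8/7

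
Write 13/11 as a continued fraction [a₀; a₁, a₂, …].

[1; 5, 2]

13 ÷ 11 → quotient 1, remainder 2
11 ÷ 2 → quotient 5, remainder 1
2 ÷ 1 → quotient 2, remainder 0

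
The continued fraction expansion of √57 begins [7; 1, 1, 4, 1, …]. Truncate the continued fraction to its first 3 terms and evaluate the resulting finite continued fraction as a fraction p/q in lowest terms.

Start with 1.
1 + 1/(1/1) = 1 + 1/1 = 2/1
7 + 1/(2/1) = 7 + 1/2 = 15/2

15/2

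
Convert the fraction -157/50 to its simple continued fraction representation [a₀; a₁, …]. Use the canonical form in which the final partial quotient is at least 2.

-157 = -4·50 + 43, so a_0 = -4
50 = 1·43 + 7, so a_1 = 1
43 = 6·7 + 1, so a_2 = 6
7 = 7·1 + 0, so a_3 = 7

[-4; 1, 6, 7]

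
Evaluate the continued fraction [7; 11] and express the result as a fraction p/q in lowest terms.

Start with 11.
7 + 1/(11/1) = 7 + 1/11 = 78/11

78/11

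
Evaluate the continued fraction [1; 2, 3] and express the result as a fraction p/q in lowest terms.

Start with 3.
2 + 1/(3/1) = 2 + 1/3 = 7/3
1 + 1/(7/3) = 1 + 3/7 = 10/7

10/7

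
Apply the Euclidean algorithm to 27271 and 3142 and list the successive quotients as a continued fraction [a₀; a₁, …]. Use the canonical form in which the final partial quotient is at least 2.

⌊27271/3142⌋ = 8, remainder 2135
⌊3142/2135⌋ = 1, remainder 1007
⌊2135/1007⌋ = 2, remainder 121
⌊1007/121⌋ = 8, remainder 39
⌊121/39⌋ = 3, remainder 4
⌊39/4⌋ = 9, remainder 3
⌊4/3⌋ = 1, remainder 1
⌊3/1⌋ = 3, remainder 0

[8; 1, 2, 8, 3, 9, 1, 3]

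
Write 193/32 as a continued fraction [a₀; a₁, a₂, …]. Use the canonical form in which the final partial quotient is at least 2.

Run the Euclidean algorithm, recording each quotient:
193 ÷ 32 → quotient 6, remainder 1
32 ÷ 1 → quotient 32, remainder 0

[6; 32]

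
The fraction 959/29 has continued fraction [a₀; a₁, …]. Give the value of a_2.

2

959 ÷ 29 → quotient 33, remainder 2
29 ÷ 2 → quotient 14, remainder 1
2 ÷ 1 → quotient 2, remainder 0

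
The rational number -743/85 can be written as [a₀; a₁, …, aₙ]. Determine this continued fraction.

-743 = -9·85 + 22, so a_0 = -9
85 = 3·22 + 19, so a_1 = 3
22 = 1·19 + 3, so a_2 = 1
19 = 6·3 + 1, so a_3 = 6
3 = 3·1 + 0, so a_4 = 3

[-9; 3, 1, 6, 3]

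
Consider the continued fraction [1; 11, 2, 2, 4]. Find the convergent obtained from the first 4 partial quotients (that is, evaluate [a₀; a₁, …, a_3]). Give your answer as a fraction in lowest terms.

Build up convergents one term at a time:
a_0 = 1: 1/1
a_1 = 11: 12/11
a_2 = 2: 25/23
a_3 = 2: 62/57

62/57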